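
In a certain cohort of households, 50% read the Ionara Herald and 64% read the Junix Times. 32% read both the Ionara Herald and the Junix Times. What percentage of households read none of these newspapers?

18%

By inclusion-exclusion,
P(≥1) = 50 + 64 − 32 = 82%
P(none) = 100% − 82% = 18%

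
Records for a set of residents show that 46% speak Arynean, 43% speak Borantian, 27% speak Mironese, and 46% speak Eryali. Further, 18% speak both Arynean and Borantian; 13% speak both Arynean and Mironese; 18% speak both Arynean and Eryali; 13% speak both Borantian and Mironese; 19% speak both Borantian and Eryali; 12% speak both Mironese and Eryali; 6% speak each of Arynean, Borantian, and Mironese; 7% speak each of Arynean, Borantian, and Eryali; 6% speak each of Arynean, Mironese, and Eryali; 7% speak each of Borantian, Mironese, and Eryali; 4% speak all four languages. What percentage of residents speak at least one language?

91%

Apply inclusion-exclusion:
P(at least one) = 46 + 43 + 27 + 46 − 18 − 13 − 18 − 13 − 19 − 12 + 6 + 7 + 6 + 7 − 4 = 91%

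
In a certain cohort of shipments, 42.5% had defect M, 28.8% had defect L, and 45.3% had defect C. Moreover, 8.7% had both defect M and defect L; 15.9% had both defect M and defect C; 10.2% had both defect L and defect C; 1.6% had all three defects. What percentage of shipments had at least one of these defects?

83.4%

By inclusion–exclusion:
P(union) = 42.5 + 28.8 + 45.3 − 8.7 − 15.9 − 10.2 + 1.6 = 83.4%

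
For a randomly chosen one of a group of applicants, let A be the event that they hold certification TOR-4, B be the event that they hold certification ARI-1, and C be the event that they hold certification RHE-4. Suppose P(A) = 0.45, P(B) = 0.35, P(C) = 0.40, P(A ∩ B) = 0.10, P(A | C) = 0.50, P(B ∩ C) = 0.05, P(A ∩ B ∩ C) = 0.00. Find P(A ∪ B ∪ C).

0.85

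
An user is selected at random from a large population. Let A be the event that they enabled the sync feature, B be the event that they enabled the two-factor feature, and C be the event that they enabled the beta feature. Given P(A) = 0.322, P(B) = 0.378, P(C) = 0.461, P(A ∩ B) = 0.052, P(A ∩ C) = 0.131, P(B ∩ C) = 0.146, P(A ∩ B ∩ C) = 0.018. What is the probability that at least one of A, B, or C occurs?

0.850

By inclusion-exclusion,
P(A ∪ B ∪ C) = 0.322 + 0.378 + 0.461 − 0.052 − 0.131 − 0.146 + 0.018 = 0.850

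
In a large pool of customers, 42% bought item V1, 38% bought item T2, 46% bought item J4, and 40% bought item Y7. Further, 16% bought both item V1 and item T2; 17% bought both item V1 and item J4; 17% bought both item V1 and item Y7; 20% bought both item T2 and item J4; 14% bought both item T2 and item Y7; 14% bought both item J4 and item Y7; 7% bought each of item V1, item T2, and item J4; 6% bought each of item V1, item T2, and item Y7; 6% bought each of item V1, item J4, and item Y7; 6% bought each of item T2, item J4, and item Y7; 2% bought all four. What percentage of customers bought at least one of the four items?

91%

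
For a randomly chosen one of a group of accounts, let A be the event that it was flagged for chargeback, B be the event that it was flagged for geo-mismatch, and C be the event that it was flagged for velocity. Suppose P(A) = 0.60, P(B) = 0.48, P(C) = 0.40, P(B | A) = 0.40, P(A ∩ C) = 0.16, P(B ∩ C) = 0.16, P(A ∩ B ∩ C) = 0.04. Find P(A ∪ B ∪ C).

P(A ∩ B) = P(A)·P(B|A) = 0.60 × 0.40 = 0.24
P(A ∪ B ∪ C) = 0.60 + 0.48 + 0.40 − 0.24 − 0.16 − 0.16 + 0.04 = 0.96

0.96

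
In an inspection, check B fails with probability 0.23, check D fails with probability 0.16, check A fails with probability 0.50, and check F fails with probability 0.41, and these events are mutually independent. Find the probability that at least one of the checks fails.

Independence gives P(none) = ∏(1 − pᵢ).
P(none) = (1 − 0.23) × (1 − 0.16) × (1 − 0.50) × (1 − 0.41) = 0.77 × 0.84 × 0.50 × 0.59 = 0.190806
P(at least one) = 1 − 0.190806 = 0.809194

0.809194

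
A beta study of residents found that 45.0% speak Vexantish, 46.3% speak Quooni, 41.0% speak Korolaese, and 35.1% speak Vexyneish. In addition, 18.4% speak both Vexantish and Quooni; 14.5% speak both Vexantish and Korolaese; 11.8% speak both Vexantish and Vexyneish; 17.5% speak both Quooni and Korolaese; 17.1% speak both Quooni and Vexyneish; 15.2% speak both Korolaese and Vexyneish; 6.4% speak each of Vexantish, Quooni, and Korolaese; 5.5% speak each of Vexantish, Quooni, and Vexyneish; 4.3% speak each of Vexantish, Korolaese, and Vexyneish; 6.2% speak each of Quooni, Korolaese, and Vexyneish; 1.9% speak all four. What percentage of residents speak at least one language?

93.4%

Apply inclusion-exclusion:
P(at least one) = 45.0 + 46.3 + 41.0 + 35.1 − 18.4 − 14.5 − 11.8 − 17.5 − 17.1 − 15.2 + 6.4 + 5.5 + 4.3 + 6.2 − 1.9 = 93.4%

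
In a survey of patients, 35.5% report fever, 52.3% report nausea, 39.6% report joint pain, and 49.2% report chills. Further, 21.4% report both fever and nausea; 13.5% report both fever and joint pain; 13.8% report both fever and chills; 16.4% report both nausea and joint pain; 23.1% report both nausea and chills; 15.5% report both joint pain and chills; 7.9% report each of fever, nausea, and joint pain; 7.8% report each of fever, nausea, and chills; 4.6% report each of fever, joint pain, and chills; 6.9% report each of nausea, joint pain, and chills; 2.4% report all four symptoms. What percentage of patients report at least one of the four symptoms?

P(at least one) = 35.5 + 52.3 + 39.6 + 49.2 − 21.4 − 13.5 − 13.8 − 16.4 − 23.1 − 15.5 + 7.9 + 7.8 + 4.6 + 6.9 − 2.4 = 97.7%

97.7%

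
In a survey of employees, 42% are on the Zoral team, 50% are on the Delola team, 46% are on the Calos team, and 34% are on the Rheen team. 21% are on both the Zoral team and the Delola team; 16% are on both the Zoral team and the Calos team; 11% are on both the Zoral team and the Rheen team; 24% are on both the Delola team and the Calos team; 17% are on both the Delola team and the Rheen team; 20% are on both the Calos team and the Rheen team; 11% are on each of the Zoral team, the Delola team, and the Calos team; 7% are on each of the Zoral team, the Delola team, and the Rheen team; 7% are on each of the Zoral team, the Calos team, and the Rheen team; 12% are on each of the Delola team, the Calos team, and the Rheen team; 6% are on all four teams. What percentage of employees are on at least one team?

Using inclusion–exclusion:
P(union) = 42 + 50 + 46 + 34 − 21 − 16 − 11 − 24 − 17 − 20 + 11 + 7 + 7 + 12 − 6 = 94%

94%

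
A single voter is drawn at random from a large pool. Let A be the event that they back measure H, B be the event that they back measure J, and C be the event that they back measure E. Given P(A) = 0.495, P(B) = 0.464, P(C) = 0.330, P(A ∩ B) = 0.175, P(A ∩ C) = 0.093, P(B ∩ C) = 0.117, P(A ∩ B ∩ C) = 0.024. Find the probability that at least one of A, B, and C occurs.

Inclusion–exclusion gives
P(A ∪ B ∪ C) = 0.495 + 0.464 + 0.330 − 0.175 − 0.093 − 0.117 + 0.024 = 0.928

0.928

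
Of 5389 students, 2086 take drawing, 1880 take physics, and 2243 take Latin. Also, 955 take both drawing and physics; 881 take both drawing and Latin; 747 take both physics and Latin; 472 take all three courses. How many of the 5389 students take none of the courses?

|union| = 2086 + 1880 + 2243 − 955 − 881 − 747 + 472 = 4098
None: 5389 − 4098 = 1291

1291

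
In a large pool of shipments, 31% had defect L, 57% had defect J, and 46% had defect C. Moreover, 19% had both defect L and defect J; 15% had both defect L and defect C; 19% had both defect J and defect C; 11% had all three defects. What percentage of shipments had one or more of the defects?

92%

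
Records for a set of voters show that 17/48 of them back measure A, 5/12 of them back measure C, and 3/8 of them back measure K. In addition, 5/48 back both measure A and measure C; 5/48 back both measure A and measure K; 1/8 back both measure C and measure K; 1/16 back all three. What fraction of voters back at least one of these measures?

7/8

Using inclusion–exclusion:
P(≥1) = 17/48 + 5/12 + 3/8 − 5/48 − 5/48 − 1/8 + 1/16 = 7/8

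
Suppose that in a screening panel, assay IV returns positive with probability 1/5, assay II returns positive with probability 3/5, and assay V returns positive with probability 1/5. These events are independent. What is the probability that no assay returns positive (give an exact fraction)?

32/125

P(none) = (1 − 1/5) × (1 − 3/5) × (1 − 1/5) = 4/5 × 2/5 × 4/5 = 32/125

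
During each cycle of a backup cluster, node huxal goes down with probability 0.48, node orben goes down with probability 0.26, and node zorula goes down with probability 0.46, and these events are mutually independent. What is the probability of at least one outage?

P(none) = (1 − 0.48) × (1 − 0.26) × (1 − 0.46) = 0.52 × 0.74 × 0.54 = 0.207792
P(at least one) = 1 − 0.207792 = 0.792208

0.792208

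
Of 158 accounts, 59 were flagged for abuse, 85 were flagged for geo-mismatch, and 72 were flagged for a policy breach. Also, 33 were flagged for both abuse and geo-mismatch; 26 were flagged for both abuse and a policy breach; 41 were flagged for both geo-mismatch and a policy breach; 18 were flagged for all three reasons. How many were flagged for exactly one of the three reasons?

70

N(exactly one) = 59 + 85 + 72 − 2·33 − 2·26 − 2·41 + 3·18 = 70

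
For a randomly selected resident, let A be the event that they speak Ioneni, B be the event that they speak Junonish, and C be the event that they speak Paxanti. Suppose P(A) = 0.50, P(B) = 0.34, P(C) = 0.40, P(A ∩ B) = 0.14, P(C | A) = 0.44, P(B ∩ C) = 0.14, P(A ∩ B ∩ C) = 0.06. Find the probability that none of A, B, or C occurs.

0.20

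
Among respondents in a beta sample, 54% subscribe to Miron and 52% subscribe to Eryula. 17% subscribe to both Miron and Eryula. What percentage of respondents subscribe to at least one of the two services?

89%

Apply inclusion-exclusion:
P(≥1) = 54 + 52 − 17 = 89%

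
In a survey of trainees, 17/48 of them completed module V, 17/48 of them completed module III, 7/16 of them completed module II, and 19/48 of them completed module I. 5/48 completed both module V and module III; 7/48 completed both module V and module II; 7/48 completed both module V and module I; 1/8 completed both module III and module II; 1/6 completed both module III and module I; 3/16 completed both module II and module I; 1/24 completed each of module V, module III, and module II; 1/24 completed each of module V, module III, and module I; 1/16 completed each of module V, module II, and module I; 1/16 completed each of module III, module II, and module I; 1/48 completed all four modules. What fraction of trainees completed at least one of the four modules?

41/48

P(≥1) = 17/48 + 17/48 + 7/16 + 19/48 − 5/48 − 7/48 − 7/48 − 1/8 − 1/6 − 3/16 + 1/24 + 1/24 + 1/16 + 1/16 − 1/48 = 41/48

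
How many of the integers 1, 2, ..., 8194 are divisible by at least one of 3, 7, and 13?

2731 + 1170 + 630 − 390 − 210 − 90 + 30 = 3871

3871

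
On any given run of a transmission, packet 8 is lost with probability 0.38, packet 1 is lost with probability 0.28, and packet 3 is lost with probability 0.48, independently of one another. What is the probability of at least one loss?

0.767872

P(none) = (1 − 0.38) × (1 − 0.28) × (1 − 0.48) = 0.62 × 0.72 × 0.52 = 0.232128
P(at least one) = 1 − 0.232128 = 0.767872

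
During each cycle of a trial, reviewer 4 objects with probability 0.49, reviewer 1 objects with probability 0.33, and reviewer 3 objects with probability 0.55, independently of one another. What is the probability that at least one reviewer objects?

0.846235

Independence gives P(none) = ∏(1 − pᵢ).
P(none) = (1 − 0.49) × (1 − 0.33) × (1 − 0.55) = 0.51 × 0.67 × 0.45 = 0.153765
P(at least one) = 1 − 0.153765 = 0.846235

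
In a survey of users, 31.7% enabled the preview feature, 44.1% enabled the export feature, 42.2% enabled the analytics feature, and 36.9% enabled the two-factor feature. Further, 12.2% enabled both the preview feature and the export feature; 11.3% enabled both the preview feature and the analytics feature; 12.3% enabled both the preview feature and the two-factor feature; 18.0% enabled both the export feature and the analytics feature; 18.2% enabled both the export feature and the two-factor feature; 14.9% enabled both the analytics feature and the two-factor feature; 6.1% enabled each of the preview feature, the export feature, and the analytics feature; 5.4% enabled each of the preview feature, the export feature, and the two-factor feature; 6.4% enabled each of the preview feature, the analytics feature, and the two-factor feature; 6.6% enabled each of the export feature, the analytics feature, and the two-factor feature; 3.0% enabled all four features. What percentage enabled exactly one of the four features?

Using the inclusion–exclusion count for exactly one event:
P(exactly one) = 31.7 + 44.1 + 42.2 + 36.9 − 2·12.2 − 2·11.3 − 2·12.3 − 2·18.0 − 2·18.2 − 2·14.9 + 3·6.1 + 3·5.4 + 3·6.4 + 3·6.6 − 4·3.0 = 42.6%

42.6%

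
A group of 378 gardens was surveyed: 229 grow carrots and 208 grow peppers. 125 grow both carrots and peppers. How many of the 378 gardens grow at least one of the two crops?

312

|at least one| = 229 + 208 − 125 = 312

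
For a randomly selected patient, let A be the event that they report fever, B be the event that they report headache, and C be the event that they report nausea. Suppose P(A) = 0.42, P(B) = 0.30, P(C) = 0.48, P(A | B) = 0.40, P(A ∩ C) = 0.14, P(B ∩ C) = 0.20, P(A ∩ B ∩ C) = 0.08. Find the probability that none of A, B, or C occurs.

0.18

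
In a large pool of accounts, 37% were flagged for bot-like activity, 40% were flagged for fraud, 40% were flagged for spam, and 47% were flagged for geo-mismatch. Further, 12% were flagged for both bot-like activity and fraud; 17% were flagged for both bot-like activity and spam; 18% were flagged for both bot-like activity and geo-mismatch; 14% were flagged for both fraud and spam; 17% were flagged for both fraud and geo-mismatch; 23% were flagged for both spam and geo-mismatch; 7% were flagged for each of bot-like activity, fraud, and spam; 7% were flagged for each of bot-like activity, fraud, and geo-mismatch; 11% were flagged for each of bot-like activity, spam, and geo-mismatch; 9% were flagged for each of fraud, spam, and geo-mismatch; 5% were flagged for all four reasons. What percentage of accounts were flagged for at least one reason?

92%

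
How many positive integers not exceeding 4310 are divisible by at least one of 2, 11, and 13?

Inclusion–exclusion gives
2155 + 391 + 331 − 195 − 165 − 30 + 15 = 2502

2502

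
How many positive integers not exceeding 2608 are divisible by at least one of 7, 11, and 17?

696

Inclusion–exclusion gives
floor(2608/7) + floor(2608/11) + floor(2608/17) − floor(2608/77) − floor(2608/119) − floor(2608/187) + floor(2608/1309) = 372 + 237 + 153 − 33 − 21 − 13 + 1 = 696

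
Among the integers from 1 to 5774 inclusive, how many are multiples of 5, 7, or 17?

2047

Inclusion–exclusion gives
floor(5774/5) + floor(5774/7) + floor(5774/17) − floor(5774/35) − floor(5774/85) − floor(5774/119) + floor(5774/595) = 1154 + 824 + 339 − 164 − 67 − 48 + 9 = 2047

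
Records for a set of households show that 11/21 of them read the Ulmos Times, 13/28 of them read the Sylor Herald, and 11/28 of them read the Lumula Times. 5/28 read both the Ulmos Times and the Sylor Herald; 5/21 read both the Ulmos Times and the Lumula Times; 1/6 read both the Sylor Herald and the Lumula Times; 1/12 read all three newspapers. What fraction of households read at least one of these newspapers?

P(≥1) = 11/21 + 13/28 + 11/28 − 5/28 − 5/21 − 1/6 + 1/12 = 37/42

37/42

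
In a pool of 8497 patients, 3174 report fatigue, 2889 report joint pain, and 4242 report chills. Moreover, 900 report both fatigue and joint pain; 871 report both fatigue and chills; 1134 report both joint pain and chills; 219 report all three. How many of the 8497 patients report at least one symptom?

7619

By inclusion-exclusion,
|union| = 3174 + 2889 + 4242 − 900 − 871 − 1134 + 219 = 7619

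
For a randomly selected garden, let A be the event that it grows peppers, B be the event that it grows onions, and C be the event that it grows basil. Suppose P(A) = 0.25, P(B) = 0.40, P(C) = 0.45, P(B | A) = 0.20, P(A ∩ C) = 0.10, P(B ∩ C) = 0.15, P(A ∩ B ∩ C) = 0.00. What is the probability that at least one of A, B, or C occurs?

P(A ∩ B) = P(A)·P(B|A) = 0.25 × 0.20 = 0.05
By inclusion–exclusion:
P(A ∪ B ∪ C) = 0.25 + 0.40 + 0.45 − 0.05 − 0.10 − 0.15 + 0.00 = 0.80

0.80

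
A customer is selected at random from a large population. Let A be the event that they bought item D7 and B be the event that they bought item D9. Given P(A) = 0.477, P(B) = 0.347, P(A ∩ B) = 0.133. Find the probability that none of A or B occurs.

0.309

Apply inclusion-exclusion:
P(A ∪ B) = 0.477 + 0.347 − 0.133 = 0.691
P(none) = 1 − 0.691 = 0.309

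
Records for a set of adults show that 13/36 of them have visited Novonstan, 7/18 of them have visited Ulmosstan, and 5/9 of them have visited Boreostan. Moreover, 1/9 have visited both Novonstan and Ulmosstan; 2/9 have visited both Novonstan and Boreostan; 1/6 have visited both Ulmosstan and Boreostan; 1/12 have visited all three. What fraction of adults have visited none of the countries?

1/9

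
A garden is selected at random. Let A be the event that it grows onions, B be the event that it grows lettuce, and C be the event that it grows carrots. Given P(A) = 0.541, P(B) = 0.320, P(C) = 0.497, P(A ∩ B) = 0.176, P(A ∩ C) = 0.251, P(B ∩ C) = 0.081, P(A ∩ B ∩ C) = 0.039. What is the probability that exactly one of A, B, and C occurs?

P(exactly one) = 0.541 + 0.320 + 0.497 − 2·0.176 − 2·0.251 − 2·0.081 + 3·0.039 = 0.459

0.459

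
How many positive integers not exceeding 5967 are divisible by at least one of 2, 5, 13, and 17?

By inclusion-exclusion,
floor(5967/2) + floor(5967/5) + floor(5967/13) + floor(5967/17) − floor(5967/10) − floor(5967/26) − floor(5967/34) − floor(5967/65) − floor(5967/85) − floor(5967/221) + floor(5967/130) + floor(5967/170) + floor(5967/442) + floor(5967/1105) − floor(5967/2210) = 2983 + 1193 + 459 + 351 − 596 − 229 − 175 − 91 − 70 − 27 + 45 + 35 + 13 + 5 − 2 = 3894

3894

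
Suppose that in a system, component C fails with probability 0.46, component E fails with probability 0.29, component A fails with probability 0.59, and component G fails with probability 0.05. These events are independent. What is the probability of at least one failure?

Since the events are independent, P(none) is the product of the individual non-occurrence probabilities.
P(none) = (1 − 0.46) × (1 − 0.29) × (1 − 0.59) × (1 − 0.05) = 0.54 × 0.71 × 0.41 × 0.95 = 0.1493343
P(at least one) = 1 − 0.1493343 = 0.8506657

0.8506657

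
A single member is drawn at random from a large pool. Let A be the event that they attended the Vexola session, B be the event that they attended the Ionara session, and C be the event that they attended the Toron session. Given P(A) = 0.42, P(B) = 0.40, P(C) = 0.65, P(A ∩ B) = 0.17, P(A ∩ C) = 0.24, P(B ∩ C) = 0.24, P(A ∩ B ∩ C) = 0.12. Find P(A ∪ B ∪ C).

P(A ∪ B ∪ C) = 0.42 + 0.40 + 0.65 − 0.17 − 0.24 − 0.24 + 0.12 = 0.94

0.94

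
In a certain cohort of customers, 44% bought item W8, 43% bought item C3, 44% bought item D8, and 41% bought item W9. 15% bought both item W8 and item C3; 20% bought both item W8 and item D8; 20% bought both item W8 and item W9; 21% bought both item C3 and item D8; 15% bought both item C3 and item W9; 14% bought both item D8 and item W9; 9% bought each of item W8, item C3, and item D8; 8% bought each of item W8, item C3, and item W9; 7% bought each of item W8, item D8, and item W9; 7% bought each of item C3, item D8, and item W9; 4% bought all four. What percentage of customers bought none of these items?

6%

Inclusion–exclusion gives
P(at least one) = 44 + 43 + 44 + 41 − 15 − 20 − 20 − 21 − 15 − 14 + 9 + 8 + 7 + 7 − 4 = 94%
P(none) = 100% − 94% = 6%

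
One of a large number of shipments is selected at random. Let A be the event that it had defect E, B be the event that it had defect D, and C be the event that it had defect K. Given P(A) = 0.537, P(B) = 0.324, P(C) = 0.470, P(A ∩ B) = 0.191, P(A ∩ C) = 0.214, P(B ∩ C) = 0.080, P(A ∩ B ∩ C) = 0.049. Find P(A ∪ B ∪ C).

0.895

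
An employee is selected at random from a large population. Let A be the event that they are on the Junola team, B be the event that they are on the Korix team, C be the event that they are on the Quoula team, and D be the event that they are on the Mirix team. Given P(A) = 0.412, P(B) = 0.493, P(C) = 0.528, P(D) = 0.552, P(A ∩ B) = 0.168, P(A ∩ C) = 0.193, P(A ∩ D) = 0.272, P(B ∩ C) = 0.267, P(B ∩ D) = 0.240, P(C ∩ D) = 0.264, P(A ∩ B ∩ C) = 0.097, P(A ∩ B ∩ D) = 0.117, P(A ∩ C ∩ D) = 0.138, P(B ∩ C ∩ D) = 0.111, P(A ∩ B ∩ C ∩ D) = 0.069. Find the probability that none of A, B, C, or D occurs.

0.025

P(A ∪ B ∪ C ∪ D) = 0.412 + 0.493 + 0.528 + 0.552 − 0.168 − 0.193 − 0.272 − 0.267 − 0.240 − 0.264 + 0.097 + 0.117 + 0.138 + 0.111 − 0.069 = 0.975
P(none) = 1 − 0.975 = 0.025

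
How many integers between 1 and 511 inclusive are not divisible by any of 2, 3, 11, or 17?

147

Inclusion–exclusion gives
⌊511/2⌋ + ⌊511/3⌋ + ⌊511/11⌋ + ⌊511/17⌋ − ⌊511/6⌋ − ⌊511/22⌋ − ⌊511/34⌋ − ⌊511/33⌋ − ⌊511/51⌋ − ⌊511/187⌋ + ⌊511/66⌋ + ⌊511/102⌋ + ⌊511/374⌋ + ⌊511/561⌋ − ⌊511/1122⌋ = 255 + 170 + 46 + 30 − 85 − 23 − 15 − 15 − 10 − 2 + 7 + 5 + 1 + 0 − 0 = 364
511 − 364 = 147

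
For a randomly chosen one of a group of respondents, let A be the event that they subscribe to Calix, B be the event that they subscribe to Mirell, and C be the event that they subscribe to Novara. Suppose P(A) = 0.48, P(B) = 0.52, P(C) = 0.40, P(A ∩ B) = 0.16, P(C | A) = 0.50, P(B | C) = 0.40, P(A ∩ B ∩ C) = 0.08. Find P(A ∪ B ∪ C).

P(A ∩ C) = P(A)·P(C|A) = 0.48 × 0.50 = 0.24
P(B ∩ C) = P(C)·P(B|C) = 0.40 × 0.40 = 0.16
By inclusion–exclusion:
P(A ∪ B ∪ C) = 0.48 + 0.52 + 0.40 − 0.16 − 0.24 − 0.16 + 0.08 = 0.92

0.92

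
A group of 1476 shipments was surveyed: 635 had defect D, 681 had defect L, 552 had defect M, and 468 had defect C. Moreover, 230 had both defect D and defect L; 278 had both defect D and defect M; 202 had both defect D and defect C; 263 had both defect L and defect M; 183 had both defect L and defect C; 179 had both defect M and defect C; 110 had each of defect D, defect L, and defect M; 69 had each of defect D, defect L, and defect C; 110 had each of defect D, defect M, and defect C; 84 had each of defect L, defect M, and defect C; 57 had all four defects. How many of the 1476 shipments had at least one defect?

1317

N(≥1) = 635 + 681 + 552 + 468 − 230 − 278 − 202 − 263 − 183 − 179 + 110 + 69 + 110 + 84 − 57 = 1317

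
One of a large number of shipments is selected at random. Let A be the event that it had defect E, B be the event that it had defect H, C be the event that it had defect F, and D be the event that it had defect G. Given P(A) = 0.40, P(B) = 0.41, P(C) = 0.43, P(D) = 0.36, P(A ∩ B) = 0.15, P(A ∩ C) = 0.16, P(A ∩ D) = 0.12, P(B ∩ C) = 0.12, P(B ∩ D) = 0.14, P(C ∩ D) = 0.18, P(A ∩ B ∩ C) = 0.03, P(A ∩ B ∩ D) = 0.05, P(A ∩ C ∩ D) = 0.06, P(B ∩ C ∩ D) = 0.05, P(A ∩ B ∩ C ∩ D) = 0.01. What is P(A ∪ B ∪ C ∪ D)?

P(A ∪ B ∪ C ∪ D) = 0.40 + 0.41 + 0.43 + 0.36 − 0.15 − 0.16 − 0.12 − 0.12 − 0.14 − 0.18 + 0.03 + 0.05 + 0.06 + 0.05 − 0.01 = 0.91

0.91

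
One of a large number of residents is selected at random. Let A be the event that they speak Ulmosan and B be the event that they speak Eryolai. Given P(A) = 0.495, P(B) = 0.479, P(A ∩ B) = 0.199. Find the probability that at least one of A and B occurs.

P(A ∪ B) = 0.495 + 0.479 − 0.199 = 0.775

0.775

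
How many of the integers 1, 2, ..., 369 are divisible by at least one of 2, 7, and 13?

222

floor(369/2) + floor(369/7) + floor(369/13) − floor(369/14) − floor(369/26) − floor(369/91) + floor(369/182) = 184 + 52 + 28 − 26 − 14 − 4 + 2 = 222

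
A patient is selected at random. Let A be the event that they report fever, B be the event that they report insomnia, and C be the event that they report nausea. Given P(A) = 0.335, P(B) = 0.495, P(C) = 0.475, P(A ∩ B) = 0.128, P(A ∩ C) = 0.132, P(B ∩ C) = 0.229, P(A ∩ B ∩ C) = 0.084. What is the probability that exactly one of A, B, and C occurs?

P(exactly one) = 0.335 + 0.495 + 0.475 − 2·0.128 − 2·0.132 − 2·0.229 + 3·0.084 = 0.579

0.579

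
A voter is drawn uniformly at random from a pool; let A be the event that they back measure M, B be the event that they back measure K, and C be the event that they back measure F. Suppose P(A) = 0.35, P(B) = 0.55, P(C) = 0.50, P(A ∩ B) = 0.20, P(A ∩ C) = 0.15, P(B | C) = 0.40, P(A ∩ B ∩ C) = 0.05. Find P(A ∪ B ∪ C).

P(B ∩ C) = P(C)·P(B|C) = 0.50 × 0.40 = 0.20
By inclusion–exclusion:
P(A ∪ B ∪ C) = 0.35 + 0.55 + 0.50 − 0.20 − 0.15 − 0.20 + 0.05 = 0.90

0.90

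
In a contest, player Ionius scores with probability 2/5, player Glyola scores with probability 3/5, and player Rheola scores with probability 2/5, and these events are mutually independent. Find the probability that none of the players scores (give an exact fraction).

18/125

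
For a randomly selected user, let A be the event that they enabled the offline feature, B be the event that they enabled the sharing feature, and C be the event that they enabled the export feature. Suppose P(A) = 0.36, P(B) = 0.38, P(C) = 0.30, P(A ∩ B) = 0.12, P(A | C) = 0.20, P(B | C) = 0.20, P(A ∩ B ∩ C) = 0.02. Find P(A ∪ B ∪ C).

P(A ∩ C) = P(C)·P(A|C) = 0.30 × 0.20 = 0.06
P(B ∩ C) = P(C)·P(B|C) = 0.30 × 0.20 = 0.06
Apply inclusion-exclusion:
P(A ∪ B ∪ C) = 0.36 + 0.38 + 0.30 − 0.12 − 0.06 − 0.06 + 0.02 = 0.82

0.82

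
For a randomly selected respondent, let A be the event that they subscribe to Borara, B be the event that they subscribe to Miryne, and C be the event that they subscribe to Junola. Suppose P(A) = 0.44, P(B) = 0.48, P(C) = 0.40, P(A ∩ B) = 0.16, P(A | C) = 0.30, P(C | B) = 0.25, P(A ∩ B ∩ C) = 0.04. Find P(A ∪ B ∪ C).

P(A ∩ C) = P(C)·P(A|C) = 0.40 × 0.30 = 0.12
P(B ∩ C) = P(B)·P(C|B) = 0.48 × 0.25 = 0.12
P(A ∪ B ∪ C) = 0.44 + 0.48 + 0.40 − 0.16 − 0.12 − 0.12 + 0.04 = 0.96

0.96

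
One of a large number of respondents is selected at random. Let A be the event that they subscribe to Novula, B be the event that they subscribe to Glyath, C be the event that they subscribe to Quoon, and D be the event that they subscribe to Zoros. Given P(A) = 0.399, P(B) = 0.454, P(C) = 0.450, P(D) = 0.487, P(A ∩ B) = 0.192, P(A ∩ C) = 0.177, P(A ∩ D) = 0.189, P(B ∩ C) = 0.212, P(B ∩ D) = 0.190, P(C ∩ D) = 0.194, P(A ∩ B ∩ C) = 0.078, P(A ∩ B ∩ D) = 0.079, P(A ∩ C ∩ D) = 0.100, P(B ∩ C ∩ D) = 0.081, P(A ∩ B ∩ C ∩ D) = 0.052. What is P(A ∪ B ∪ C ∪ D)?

0.922

Using inclusion–exclusion:
P(A ∪ B ∪ C ∪ D) = 0.399 + 0.454 + 0.450 + 0.487 − 0.192 − 0.177 − 0.189 − 0.212 − 0.190 − 0.194 + 0.078 + 0.079 + 0.100 + 0.081 − 0.052 = 0.922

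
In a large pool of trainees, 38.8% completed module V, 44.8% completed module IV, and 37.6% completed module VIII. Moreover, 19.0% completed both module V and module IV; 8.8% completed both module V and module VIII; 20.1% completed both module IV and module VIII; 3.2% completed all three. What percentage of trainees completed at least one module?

By inclusion-exclusion,
P(union) = 38.8 + 44.8 + 37.6 − 19.0 − 8.8 − 20.1 + 3.2 = 76.5%

76.5%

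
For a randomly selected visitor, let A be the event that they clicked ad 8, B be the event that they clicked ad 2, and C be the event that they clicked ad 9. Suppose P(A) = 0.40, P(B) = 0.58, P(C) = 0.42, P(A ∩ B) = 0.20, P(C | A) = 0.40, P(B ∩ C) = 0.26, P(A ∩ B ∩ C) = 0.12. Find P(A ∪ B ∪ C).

0.90

P(A ∩ C) = P(A)·P(C|A) = 0.40 × 0.40 = 0.16
P(A ∪ B ∪ C) = 0.40 + 0.58 + 0.42 − 0.20 − 0.16 − 0.26 + 0.12 = 0.90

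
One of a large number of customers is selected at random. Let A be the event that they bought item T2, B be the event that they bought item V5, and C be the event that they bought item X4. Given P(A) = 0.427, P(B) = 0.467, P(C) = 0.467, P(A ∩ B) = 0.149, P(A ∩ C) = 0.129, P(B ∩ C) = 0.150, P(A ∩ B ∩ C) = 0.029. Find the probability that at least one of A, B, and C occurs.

0.962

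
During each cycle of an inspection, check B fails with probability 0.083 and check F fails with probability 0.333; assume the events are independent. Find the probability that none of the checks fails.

P(none) = (1 − 0.083) × (1 − 0.333) = 0.917 × 0.667 = 0.611639

0.611639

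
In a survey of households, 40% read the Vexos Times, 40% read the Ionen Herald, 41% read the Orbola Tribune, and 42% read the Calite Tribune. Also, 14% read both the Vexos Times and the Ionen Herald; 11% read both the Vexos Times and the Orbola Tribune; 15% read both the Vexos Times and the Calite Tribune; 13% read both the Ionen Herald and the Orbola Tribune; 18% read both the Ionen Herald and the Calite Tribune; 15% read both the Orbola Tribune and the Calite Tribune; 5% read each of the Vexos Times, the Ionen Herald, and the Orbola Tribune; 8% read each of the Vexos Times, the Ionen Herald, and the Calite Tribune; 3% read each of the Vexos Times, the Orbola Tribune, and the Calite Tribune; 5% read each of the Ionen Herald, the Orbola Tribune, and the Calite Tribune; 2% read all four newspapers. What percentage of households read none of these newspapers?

Using inclusion–exclusion:
P(union) = 40 + 40 + 41 + 42 − 14 − 11 − 15 − 13 − 18 − 15 + 5 + 8 + 3 + 5 − 2 = 96%
P(none) = 100% − 96% = 4%

4%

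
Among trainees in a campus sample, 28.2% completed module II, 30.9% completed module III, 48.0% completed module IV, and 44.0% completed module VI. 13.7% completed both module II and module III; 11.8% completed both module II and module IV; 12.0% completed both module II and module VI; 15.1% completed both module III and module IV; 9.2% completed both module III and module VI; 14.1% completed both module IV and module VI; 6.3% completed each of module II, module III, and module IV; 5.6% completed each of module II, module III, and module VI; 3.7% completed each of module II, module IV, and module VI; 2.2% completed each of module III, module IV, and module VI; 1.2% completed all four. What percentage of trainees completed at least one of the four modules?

P(at least one) = 28.2 + 30.9 + 48.0 + 44.0 − 13.7 − 11.8 − 12.0 − 15.1 − 9.2 − 14.1 + 6.3 + 5.6 + 3.7 + 2.2 − 1.2 = 91.8%

91.8%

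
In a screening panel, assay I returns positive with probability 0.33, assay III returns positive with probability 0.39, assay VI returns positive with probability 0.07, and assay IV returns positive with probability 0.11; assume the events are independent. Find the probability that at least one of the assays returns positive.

0.66171901

P(none) = (1 − 0.33) × (1 − 0.39) × (1 − 0.07) × (1 − 0.11) = 0.67 × 0.61 × 0.93 × 0.89 = 0.33828099
P(at least one) = 1 − 0.33828099 = 0.66171901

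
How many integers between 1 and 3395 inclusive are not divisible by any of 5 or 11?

2469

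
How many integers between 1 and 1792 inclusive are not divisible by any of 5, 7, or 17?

1157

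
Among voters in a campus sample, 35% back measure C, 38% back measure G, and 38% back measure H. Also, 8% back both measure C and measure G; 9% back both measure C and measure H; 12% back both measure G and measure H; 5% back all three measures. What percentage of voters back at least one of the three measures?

87%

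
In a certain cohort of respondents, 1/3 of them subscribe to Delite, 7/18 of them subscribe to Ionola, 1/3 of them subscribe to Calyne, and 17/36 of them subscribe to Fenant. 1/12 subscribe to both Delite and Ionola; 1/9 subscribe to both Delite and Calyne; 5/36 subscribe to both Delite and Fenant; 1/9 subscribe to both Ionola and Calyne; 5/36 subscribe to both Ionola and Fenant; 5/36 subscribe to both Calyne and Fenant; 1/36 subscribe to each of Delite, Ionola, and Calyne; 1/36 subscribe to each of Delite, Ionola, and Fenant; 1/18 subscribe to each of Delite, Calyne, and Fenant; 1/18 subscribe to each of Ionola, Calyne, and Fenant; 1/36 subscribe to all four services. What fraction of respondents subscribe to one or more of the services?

P(≥1) = 1/3 + 7/18 + 1/3 + 17/36 − 1/12 − 1/9 − 5/36 − 1/9 − 5/36 − 5/36 + 1/36 + 1/36 + 1/18 + 1/18 − 1/36 = 17/18

17/18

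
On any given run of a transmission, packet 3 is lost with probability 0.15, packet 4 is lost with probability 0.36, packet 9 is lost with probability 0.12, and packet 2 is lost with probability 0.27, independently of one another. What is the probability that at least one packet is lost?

0.6505344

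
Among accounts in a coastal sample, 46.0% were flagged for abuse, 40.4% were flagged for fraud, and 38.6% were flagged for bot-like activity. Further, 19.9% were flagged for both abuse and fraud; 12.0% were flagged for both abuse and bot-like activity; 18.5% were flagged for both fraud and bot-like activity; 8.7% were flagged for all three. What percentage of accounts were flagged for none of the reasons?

16.7%

By inclusion-exclusion,
P(≥1) = 46.0 + 40.4 + 38.6 − 19.9 − 12.0 − 18.5 + 8.7 = 83.3%
P(none) = 100% − 83.3% = 16.7%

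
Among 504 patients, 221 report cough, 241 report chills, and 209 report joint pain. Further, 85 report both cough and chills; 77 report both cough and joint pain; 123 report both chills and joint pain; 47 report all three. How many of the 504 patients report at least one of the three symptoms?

433

|union| = 221 + 241 + 209 − 85 − 77 − 123 + 47 = 433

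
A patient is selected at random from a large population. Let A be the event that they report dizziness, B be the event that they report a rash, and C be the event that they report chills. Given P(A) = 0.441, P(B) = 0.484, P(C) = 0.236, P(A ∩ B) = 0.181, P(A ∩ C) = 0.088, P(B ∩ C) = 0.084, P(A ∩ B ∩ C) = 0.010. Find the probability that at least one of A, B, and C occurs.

0.818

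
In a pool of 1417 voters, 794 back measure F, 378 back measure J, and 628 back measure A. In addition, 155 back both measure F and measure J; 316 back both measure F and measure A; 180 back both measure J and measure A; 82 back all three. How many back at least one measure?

1231

Using inclusion–exclusion:
|union| = 794 + 378 + 628 − 155 − 316 − 180 + 82 = 1231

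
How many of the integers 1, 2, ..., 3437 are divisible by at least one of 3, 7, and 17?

By inclusion–exclusion:
floor(3437/3) + floor(3437/7) + floor(3437/17) − floor(3437/21) − floor(3437/51) − floor(3437/119) + floor(3437/357) = 1145 + 491 + 202 − 163 − 67 − 28 + 9 = 1589

1589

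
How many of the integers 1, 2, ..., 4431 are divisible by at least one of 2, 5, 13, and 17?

Using inclusion–exclusion:
2215 + 886 + 340 + 260 − 443 − 170 − 130 − 68 − 52 − 20 + 34 + 26 + 10 + 4 − 2 = 2890

2890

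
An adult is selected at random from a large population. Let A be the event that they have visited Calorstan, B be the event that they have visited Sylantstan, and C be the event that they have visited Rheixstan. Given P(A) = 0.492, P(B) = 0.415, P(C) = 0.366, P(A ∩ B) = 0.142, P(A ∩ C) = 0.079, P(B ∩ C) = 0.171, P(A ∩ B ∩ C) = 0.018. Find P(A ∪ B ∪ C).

0.899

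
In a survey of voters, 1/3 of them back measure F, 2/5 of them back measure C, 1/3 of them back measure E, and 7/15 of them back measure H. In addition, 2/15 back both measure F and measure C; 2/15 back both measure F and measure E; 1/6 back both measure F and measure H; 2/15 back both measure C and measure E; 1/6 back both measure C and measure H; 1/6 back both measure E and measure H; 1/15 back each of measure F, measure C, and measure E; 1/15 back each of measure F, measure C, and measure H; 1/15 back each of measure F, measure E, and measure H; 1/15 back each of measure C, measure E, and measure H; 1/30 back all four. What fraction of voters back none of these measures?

P(≥1) = 1/3 + 2/5 + 1/3 + 7/15 − 2/15 − 2/15 − 1/6 − 2/15 − 1/6 − 1/6 + 1/15 + 1/15 + 1/15 + 1/15 − 1/30 = 13/15
P(none) = 1 − 13/15 = 2/15

2/15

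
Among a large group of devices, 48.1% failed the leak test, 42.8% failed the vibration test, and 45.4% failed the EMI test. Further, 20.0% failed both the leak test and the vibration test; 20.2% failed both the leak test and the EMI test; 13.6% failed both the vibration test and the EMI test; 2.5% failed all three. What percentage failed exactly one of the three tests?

P(exactly one) = 48.1 + 42.8 + 45.4 − 2·20.0 − 2·20.2 − 2·13.6 + 3·2.5 = 36.2%

36.2%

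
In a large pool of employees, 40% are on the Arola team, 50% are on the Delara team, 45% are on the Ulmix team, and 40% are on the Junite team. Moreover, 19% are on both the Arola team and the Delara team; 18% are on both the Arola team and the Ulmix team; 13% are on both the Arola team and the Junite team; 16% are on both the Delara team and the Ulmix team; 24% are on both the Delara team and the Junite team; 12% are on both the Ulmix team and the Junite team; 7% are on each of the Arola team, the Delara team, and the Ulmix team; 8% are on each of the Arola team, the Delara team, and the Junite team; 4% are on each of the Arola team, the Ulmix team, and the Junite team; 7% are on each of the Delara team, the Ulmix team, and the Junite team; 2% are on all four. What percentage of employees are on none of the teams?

3%

P(at least one) = 40 + 50 + 45 + 40 − 19 − 18 − 13 − 16 − 24 − 12 + 7 + 8 + 4 + 7 − 2 = 97%
P(none) = 100% − 97% = 3%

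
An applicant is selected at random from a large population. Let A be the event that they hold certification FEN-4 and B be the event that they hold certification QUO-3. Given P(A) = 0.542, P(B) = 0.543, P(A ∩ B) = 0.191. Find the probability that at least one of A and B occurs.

Inclusion–exclusion gives
P(A ∪ B) = 0.542 + 0.543 − 0.191 = 0.894

0.894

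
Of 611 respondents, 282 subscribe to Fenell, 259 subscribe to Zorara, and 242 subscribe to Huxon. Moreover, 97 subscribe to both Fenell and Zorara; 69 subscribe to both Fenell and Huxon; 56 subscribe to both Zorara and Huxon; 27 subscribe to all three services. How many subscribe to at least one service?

588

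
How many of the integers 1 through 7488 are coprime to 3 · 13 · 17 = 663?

4336

By inclusion–exclusion:
⌊7488/3⌋ + ⌊7488/13⌋ + ⌊7488/17⌋ − ⌊7488/39⌋ − ⌊7488/51⌋ − ⌊7488/221⌋ + ⌊7488/663⌋ = 2496 + 576 + 440 − 192 − 146 − 33 + 11 = 3152
7488 − 3152 = 4336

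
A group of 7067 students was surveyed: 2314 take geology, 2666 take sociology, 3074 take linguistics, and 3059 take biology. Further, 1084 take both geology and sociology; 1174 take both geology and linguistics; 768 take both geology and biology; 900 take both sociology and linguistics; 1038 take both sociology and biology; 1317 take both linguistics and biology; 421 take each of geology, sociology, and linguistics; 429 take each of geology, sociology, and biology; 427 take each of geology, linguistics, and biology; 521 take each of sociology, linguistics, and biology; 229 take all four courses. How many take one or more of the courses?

6401

|at least one| = 2314 + 2666 + 3074 + 3059 − 1084 − 1174 − 768 − 900 − 1038 − 1317 + 421 + 429 + 427 + 521 − 229 = 6401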